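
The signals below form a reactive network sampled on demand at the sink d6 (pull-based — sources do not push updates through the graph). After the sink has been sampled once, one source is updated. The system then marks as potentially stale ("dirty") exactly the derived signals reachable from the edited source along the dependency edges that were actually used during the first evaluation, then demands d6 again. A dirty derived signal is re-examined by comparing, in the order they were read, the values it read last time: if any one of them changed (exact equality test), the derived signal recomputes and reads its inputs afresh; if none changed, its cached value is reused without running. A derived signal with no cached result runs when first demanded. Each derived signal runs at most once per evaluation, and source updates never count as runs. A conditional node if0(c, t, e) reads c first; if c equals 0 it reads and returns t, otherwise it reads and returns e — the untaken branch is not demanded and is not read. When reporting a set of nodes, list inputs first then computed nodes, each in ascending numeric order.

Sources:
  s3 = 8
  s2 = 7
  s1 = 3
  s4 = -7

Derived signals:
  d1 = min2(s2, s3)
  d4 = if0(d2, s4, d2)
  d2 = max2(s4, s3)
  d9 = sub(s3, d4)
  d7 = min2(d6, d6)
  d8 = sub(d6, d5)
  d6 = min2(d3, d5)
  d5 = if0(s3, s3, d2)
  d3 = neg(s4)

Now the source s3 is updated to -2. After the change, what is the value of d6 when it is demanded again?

d6 now evaluates to -2.

Initial pass — values computed on the first demand:
  d2 = max2(-7, 8) = 8
  d3 = neg(-7) = 7
  d5 = if0(s3=8 -> else branch d2) = 8
  d6 = min2(7, 8) = 7

Second demand — change propagation:
  d2: re-runs because s3 8->-2; new result -2.
  d5: re-runs because s3 8->-2; d2 8->-2; new result -2.
  d6: re-runs because d5 8->-2; new result -2.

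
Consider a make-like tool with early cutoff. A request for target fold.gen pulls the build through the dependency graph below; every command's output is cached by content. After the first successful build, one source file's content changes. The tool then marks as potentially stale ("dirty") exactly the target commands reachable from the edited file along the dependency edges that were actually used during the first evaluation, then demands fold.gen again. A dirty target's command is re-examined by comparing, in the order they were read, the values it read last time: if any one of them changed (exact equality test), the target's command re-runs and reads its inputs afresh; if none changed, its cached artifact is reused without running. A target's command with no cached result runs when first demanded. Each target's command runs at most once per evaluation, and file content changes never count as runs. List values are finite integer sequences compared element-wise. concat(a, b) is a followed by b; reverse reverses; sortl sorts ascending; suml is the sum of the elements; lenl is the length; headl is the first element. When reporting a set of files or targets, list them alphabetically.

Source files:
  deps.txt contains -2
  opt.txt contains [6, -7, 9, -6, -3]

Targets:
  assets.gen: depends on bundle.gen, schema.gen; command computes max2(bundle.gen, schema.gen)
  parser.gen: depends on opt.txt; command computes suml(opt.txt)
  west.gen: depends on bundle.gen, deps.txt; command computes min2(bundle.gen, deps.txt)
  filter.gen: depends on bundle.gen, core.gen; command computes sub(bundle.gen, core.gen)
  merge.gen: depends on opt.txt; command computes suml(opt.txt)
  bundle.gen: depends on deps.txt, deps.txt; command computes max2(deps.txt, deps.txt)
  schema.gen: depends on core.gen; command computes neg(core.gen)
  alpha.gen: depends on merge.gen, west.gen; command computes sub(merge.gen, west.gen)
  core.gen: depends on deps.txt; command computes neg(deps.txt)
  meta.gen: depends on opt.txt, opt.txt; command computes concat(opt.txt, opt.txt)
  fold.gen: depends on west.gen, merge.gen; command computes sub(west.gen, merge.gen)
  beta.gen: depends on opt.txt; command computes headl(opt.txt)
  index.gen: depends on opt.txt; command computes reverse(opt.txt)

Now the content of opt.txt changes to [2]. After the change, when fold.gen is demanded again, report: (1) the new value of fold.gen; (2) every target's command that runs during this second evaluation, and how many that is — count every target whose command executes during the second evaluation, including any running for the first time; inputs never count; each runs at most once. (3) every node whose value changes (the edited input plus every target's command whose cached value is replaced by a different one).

Demanding fold.gen again yields -4.
2 target commands run: fold.gen, merge.gen.
The nodes whose values change: fold.gen, merge.gen, opt.txt.

First demand of the output computes:
  bundle.gen = max2(-2, -2) = -2
  merge.gen = suml([6, -7, 9, -6, -3]) = -1
  west.gen = min2(-2, -2) = -2
  fold.gen = sub(-2, -1) = -1

After the edit, cleaning proceeds:
  merge.gen: a read changed (opt.txt [6, -7, 9, -6, -3]->[2]) — executes, giving 2.
  fold.gen: a read changed (merge.gen -1->2) — executes, giving -4.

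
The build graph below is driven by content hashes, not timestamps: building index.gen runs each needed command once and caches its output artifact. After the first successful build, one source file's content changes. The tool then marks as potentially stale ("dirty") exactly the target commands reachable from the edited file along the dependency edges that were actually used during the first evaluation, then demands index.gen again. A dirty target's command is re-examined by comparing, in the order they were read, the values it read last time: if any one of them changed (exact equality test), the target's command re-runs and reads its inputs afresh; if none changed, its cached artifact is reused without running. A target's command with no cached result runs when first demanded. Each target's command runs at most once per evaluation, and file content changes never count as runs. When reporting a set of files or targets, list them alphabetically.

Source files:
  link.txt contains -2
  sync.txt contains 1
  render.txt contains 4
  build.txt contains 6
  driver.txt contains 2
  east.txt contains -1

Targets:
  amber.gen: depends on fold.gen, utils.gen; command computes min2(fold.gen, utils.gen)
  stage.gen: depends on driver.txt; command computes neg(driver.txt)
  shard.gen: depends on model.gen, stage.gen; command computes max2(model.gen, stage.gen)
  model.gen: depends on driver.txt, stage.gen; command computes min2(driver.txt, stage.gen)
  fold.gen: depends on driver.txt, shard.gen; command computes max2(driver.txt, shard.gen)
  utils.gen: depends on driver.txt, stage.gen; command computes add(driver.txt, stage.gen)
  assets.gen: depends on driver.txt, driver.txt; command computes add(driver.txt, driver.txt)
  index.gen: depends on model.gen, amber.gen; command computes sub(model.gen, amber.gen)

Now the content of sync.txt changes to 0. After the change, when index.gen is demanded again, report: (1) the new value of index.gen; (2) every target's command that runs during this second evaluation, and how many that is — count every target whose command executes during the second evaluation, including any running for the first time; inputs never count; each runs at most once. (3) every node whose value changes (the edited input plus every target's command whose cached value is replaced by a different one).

Initial pass — values computed on the first demand:
  stage.gen = neg(2) = -2
  model.gen = min2(2, -2) = -2
  shard.gen = max2(-2, -2) = -2
  fold.gen = max2(2, -2) = 2
  utils.gen = add(2, -2) = 0
  amber.gen = min2(2, 0) = 0
  index.gen = sub(-2, 0) = -2

Second demand — change propagation:
  no demanded computation ever read sync.txt, so the edit dirties nothing and nothing runs.

The important point: nothing the output needs ever reads sync.txt, so the edit is invisible to it.

index.gen now evaluates to -2.
Run set: none (0 run).
Changed values: sync.txt.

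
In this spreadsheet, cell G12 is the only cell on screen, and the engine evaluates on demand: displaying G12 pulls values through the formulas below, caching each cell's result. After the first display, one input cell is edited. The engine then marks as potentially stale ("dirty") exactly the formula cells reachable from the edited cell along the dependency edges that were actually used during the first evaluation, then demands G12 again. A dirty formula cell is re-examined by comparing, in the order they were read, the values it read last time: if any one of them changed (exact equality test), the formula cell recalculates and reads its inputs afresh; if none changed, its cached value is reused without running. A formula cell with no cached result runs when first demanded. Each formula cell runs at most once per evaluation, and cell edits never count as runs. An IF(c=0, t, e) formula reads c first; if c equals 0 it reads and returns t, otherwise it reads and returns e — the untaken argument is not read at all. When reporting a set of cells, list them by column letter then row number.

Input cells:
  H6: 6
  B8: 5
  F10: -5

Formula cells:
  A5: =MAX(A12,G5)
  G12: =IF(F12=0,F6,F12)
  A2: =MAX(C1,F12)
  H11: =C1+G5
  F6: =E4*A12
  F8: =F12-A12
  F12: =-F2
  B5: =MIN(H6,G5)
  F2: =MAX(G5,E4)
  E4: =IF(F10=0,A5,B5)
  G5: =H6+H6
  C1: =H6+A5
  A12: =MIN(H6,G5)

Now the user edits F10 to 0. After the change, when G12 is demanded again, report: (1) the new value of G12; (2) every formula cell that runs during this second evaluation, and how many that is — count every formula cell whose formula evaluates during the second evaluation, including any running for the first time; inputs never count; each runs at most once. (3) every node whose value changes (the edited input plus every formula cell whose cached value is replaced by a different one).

G12 now evaluates to -12.
Run set: A5, A12, E4, F2 (4 run).
Changed values: E4, F10.
The important point: the flipped condition pulls in fresh nodes; A5, A12 run for the first time.

Initial pass — values computed on the first demand:
  G5 = 6 + 6 = 12
  B5 = MIN(6, 12) = 6
  E4 = IF(F10=0: F10=-5 -> else branch B5) = 6
  F2 = MAX(12, 6) = 12
  F12 = -(12) = -12
  G12 = IF(F12=0: F12=-12 -> else branch F12) = -12

Second demand — change propagation:
  A12: newly demanded (no cache) — executes and yields 6.
  A5: newly demanded (no cache) — executes and yields 12.
  E4: re-runs because F10 -5->0; new result 12.
  F2: re-runs because E4 6->12; new result 12 (unchanged).
  F12: re-examined; everything it read last time is the same (F2 unchanged) — cache -12 kept, no run.
  G12: re-examined; everything it read last time is the same (F12 unchanged, F12 unchanged) — cache -12 kept, no run.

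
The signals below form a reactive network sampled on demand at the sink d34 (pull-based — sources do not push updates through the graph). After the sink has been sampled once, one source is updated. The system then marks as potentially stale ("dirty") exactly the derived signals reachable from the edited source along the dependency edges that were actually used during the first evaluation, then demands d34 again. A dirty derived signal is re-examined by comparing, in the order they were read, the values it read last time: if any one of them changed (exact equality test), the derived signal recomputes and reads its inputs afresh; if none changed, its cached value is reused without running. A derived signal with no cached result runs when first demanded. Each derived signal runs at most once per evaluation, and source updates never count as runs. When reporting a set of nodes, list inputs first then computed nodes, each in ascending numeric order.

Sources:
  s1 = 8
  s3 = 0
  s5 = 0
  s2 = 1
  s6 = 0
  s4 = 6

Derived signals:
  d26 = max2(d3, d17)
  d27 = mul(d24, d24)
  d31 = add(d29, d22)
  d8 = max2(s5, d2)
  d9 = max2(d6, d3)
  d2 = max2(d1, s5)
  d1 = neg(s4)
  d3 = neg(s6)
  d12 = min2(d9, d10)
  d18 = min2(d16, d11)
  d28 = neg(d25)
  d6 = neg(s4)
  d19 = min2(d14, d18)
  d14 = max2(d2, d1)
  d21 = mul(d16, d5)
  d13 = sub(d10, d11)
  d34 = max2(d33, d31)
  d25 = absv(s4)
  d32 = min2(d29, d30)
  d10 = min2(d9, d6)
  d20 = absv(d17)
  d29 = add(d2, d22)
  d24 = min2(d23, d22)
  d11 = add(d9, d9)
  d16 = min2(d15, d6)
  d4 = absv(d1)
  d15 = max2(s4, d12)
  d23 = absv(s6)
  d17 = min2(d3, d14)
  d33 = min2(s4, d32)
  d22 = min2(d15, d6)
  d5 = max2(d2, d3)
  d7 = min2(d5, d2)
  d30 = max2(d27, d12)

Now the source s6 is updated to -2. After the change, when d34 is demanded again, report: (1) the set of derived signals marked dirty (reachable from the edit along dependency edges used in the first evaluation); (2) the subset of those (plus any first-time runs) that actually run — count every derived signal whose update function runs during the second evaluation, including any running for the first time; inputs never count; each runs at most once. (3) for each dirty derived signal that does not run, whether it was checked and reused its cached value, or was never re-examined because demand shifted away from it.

Dirty set: d3, d9, d10, d12, d15, d22, d23, d24, d27, d29, d30, d31, d32, d33, d34.
Run set: d3, d9, d10, d12, d23, d24 (6 run).
Re-examined without running (cache reused): d15, d22, d27, d29, d30, d31, d32, d33, d34.
The important point: at d15 every value read last time is unchanged, so the dirty flag clears without a run.

Initial pass — values computed on the first demand:
  d1 = neg(6) = -6
  d2 = max2(-6, 0) = 0
  d3 = neg(0) = 0
  d6 = neg(6) = -6
  d9 = max2(-6, 0) = 0
  d10 = min2(0, -6) = -6
  d12 = min2(0, -6) = -6
  d15 = max2(6, -6) = 6
  d22 = min2(6, -6) = -6
  d23 = absv(0) = 0
  d24 = min2(0, -6) = -6
  d27 = mul(-6, -6) = 36
  d29 = add(0, -6) = -6
  d30 = max2(36, -6) = 36
  d31 = add(-6, -6) = -12
  d32 = min2(-6, 36) = -6
  d33 = min2(6, -6) = -6
  d34 = max2(-6, -12) = -6

Second demand — change propagation:
  d3: re-runs because s6 0->-2; new result 2.
  d9: re-runs because d3 0->2; new result 2.
  d10: re-runs because d9 0->2; new result -6 (unchanged).
  d12: re-runs because d9 0->2; new result -6 (unchanged).
  d15: re-examined; everything it read last time is the same (s4 unchanged, d12 unchanged) — cache 6 kept, no run.
  d22: re-examined; everything it read last time is the same (d15 unchanged, d6 unchanged) — cache -6 kept, no run.
  d23: re-runs because s6 0->-2; new result 2.
  d24: re-runs because d23 0->2; new result -6 (unchanged).
  d27: re-examined; everything it read last time is the same (d24 unchanged, d24 unchanged) — cache 36 kept, no run.
  d29: re-examined; everything it read last time is the same (d2 unchanged, d22 unchanged) — cache -6 kept, no run.
  d30: re-examined; everything it read last time is the same (d27 unchanged, d12 unchanged) — cache 36 kept, no run.
  d31: re-examined; everything it read last time is the same (d29 unchanged, d22 unchanged) — cache -12 kept, no run.
  d32: re-examined; everything it read last time is the same (d29 unchanged, d30 unchanged) — cache -6 kept, no run.
  d33: re-examined; everything it read last time is the same (s4 unchanged, d32 unchanged) — cache -6 kept, no run.
  d34: re-examined; everything it read last time is the same (d33 unchanged, d31 unchanged) — cache -6 kept, no run.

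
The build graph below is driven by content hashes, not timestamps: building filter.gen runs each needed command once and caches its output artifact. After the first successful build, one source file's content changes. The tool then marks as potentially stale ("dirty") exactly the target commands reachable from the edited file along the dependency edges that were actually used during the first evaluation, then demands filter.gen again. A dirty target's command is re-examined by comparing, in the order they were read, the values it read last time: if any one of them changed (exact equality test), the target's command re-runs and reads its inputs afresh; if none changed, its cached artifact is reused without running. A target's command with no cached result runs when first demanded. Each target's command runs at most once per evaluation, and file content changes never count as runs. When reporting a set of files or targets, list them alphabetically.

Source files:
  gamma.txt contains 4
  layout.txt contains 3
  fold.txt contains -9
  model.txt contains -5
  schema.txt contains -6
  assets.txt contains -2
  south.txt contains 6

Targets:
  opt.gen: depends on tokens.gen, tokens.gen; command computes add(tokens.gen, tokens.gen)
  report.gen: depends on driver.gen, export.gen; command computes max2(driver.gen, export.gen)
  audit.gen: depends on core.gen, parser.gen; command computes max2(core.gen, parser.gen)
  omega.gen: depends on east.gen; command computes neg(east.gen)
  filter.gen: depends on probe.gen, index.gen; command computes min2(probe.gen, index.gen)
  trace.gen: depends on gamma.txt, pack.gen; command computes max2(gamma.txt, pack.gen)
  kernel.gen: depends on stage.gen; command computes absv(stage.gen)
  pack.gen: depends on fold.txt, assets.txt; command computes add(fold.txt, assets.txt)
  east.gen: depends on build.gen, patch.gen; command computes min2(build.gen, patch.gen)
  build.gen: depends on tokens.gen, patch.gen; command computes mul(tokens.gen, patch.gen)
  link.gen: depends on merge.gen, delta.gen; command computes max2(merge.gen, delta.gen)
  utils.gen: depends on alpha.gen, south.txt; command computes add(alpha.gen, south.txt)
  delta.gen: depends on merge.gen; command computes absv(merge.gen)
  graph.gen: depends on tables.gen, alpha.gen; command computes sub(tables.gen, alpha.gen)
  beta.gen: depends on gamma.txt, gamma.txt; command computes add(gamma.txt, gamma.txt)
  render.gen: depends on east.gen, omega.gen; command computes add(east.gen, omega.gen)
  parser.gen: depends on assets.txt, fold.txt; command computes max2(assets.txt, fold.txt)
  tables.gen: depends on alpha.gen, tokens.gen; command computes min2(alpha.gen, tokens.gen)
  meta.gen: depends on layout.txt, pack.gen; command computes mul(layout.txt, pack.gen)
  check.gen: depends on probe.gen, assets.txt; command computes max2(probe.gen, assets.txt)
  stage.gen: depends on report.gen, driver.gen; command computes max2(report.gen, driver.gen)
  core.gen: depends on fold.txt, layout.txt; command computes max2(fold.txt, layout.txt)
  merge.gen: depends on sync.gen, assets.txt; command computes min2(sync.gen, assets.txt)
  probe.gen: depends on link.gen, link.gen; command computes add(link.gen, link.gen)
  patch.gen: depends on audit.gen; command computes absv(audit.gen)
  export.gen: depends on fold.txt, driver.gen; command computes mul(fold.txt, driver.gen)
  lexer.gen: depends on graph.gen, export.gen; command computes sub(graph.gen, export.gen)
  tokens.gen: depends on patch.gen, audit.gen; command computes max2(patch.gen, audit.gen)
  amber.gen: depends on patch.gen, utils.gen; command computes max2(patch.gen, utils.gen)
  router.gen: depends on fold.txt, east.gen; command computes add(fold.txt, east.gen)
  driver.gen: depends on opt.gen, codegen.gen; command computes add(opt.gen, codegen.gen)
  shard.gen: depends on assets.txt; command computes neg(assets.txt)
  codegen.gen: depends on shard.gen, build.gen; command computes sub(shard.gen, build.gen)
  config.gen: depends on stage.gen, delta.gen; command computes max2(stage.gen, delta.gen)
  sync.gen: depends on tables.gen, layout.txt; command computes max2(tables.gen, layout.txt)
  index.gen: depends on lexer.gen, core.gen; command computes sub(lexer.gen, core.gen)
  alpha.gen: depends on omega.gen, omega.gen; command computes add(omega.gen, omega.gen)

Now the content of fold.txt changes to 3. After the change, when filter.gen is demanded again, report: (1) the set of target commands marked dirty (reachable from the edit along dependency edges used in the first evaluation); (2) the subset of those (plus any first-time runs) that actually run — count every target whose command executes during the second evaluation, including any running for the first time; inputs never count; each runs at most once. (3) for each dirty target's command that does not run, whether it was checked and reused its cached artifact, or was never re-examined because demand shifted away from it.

Dirty set: alpha.gen, audit.gen, build.gen, codegen.gen, core.gen, delta.gen, driver.gen, east.gen, export.gen, filter.gen, graph.gen, index.gen, lexer.gen, link.gen, merge.gen, omega.gen, opt.gen, parser.gen, patch.gen, probe.gen, sync.gen, tables.gen, tokens.gen.
Run set: audit.gen, core.gen, export.gen, filter.gen, index.gen, lexer.gen, parser.gen (7 run).
Re-examined without running (cache reused): alpha.gen, build.gen, codegen.gen, delta.gen, driver.gen, east.gen, graph.gen, link.gen, merge.gen, omega.gen, opt.gen, patch.gen, probe.gen, sync.gen, tables.gen, tokens.gen.
The important point: at patch.gen every value read last time is unchanged, so the dirty flag clears without a run.

Initial pass — values computed on the first demand:
  core.gen = max2(-9, 3) = 3
  parser.gen = max2(-2, -9) = -2
  audit.gen = max2(3, -2) = 3
  patch.gen = absv(3) = 3
  shard.gen = neg(-2) = 2
  tokens.gen = max2(3, 3) = 3
  build.gen = mul(3, 3) = 9
  codegen.gen = sub(2, 9) = -7
  east.gen = min2(9, 3) = 3
  omega.gen = neg(3) = -3
  alpha.gen = add(-3, -3) = -6
  opt.gen = add(3, 3) = 6
  driver.gen = add(6, -7) = -1
  export.gen = mul(-9, -1) = 9
  tables.gen = min2(-6, 3) = -6
  graph.gen = sub(-6, -6) = 0
  lexer.gen = sub(0, 9) = -9
  index.gen = sub(-9, 3) = -12
  sync.gen = max2(-6, 3) = 3
  merge.gen = min2(3, -2) = -2
  delta.gen = absv(-2) = 2
  link.gen = max2(-2, 2) = 2
  probe.gen = add(2, 2) = 4
  filter.gen = min2(4, -12) = -12

Second demand — change propagation:
  core.gen: re-runs because fold.txt -9->3; new result 3 (unchanged).
  parser.gen: re-runs because fold.txt -9->3; new result 3.
  audit.gen: re-runs because parser.gen -2->3; new result 3 (unchanged).
  patch.gen: re-examined; everything it read last time is the same (audit.gen unchanged) — cache 3 kept, no run.
  tokens.gen: re-examined; everything it read last time is the same (patch.gen unchanged, audit.gen unchanged) — cache 3 kept, no run.
  build.gen: re-examined; everything it read last time is the same (tokens.gen unchanged, patch.gen unchanged) — cache 9 kept, no run.
  codegen.gen: re-examined; everything it read last time is the same (shard.gen unchanged, build.gen unchanged) — cache -7 kept, no run.
  east.gen: re-examined; everything it read last time is the same (build.gen unchanged, patch.gen unchanged) — cache 3 kept, no run.
  omega.gen: re-examined; everything it read last time is the same (east.gen unchanged) — cache -3 kept, no run.
  alpha.gen: re-examined; everything it read last time is the same (omega.gen unchanged, omega.gen unchanged) — cache -6 kept, no run.
  opt.gen: re-examined; everything it read last time is the same (tokens.gen unchanged, tokens.gen unchanged) — cache 6 kept, no run.
  driver.gen: re-examined; everything it read last time is the same (opt.gen unchanged, codegen.gen unchanged) — cache -1 kept, no run.
  export.gen: re-runs because fold.txt -9->3; new result -3.
  tables.gen: re-examined; everything it read last time is the same (alpha.gen unchanged, tokens.gen unchanged) — cache -6 kept, no run.
  graph.gen: re-examined; everything it read last time is the same (tables.gen unchanged, alpha.gen unchanged) — cache 0 kept, no run.
  lexer.gen: re-runs because export.gen 9->-3; new result 3.
  index.gen: re-runs because lexer.gen -9->3; new result 0.
  sync.gen: re-examined; everything it read last time is the same (tables.gen unchanged, layout.txt unchanged) — cache 3 kept, no run.
  merge.gen: re-examined; everything it read last time is the same (sync.gen unchanged, assets.txt unchanged) — cache -2 kept, no run.
  delta.gen: re-examined; everything it read last time is the same (merge.gen unchanged) — cache 2 kept, no run.
  link.gen: re-examined; everything it read last time is the same (merge.gen unchanged, delta.gen unchanged) — cache 2 kept, no run.
  probe.gen: re-examined; everything it read last time is the same (link.gen unchanged, link.gen unchanged) — cache 4 kept, no run.
  filter.gen: re-runs because index.gen -12->0; new result 0.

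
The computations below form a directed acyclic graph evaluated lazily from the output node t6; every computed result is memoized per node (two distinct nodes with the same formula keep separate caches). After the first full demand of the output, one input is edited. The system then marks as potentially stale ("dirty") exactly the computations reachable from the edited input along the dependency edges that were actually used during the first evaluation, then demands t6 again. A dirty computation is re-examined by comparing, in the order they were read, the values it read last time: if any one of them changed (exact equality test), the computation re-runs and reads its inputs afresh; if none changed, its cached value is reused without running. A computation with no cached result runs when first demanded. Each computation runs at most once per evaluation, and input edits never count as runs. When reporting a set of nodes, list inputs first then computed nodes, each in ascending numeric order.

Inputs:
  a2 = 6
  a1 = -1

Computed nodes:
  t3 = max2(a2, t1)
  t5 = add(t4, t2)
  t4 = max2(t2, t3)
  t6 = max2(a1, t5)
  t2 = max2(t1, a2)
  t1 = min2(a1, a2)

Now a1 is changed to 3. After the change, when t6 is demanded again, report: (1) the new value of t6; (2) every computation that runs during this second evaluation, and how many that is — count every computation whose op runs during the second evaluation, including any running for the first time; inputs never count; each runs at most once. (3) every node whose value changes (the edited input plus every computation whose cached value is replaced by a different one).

First demand of the output computes:
  t1 = min2(-1, 6) = -1
  t2 = max2(-1, 6) = 6
  t3 = max2(6, -1) = 6
  t4 = max2(6, 6) = 6
  t5 = add(6, 6) = 12
  t6 = max2(-1, 12) = 12

After the edit, cleaning proceeds:
  t1: a read changed (a1 -1->3) — executes, giving 3.
  t2: a read changed (t1 -1->3) — executes, giving 6 — identical to its old value.
  t3: a read changed (t1 -1->3) — executes, giving 6 — identical to its old value.
  t4: dirty, but its reads are unchanged (t2 unchanged, t3 unchanged); cached 6 stands.
  t5: dirty, but its reads are unchanged (t4 unchanged, t2 unchanged); cached 12 stands.
  t6: a read changed (a1 -1->3) — executes, giving 12 — identical to its old value.

Note where the cutoff bites: t4 is checked, finds nothing changed, and keeps its cache.

Demanding t6 again yields 12.
4 computations run: t1, t2, t3, t6.
The nodes whose values change: a1, t1.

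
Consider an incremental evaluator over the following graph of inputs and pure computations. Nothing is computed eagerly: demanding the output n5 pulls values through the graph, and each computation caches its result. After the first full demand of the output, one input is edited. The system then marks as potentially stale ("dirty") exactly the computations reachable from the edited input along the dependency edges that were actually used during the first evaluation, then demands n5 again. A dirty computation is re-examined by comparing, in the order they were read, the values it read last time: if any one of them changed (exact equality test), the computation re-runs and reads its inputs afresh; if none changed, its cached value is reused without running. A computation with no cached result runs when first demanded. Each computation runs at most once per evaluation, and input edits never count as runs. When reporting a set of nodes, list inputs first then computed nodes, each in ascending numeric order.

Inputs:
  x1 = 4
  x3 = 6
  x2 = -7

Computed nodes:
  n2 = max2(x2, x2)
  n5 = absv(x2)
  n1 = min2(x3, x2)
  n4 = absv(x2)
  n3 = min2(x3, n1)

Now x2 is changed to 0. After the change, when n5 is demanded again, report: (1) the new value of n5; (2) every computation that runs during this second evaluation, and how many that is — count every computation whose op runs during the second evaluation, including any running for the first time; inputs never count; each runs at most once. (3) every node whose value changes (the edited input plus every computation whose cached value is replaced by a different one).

n5 now evaluates to 0.
Run set: n5 (1 run).
Changed values: x2, n5.

Initial pass — values computed on the first demand:
  n5 = absv(-7) = 7

Second demand — change propagation:
  n5: re-runs because x2 -7->0; new result 0.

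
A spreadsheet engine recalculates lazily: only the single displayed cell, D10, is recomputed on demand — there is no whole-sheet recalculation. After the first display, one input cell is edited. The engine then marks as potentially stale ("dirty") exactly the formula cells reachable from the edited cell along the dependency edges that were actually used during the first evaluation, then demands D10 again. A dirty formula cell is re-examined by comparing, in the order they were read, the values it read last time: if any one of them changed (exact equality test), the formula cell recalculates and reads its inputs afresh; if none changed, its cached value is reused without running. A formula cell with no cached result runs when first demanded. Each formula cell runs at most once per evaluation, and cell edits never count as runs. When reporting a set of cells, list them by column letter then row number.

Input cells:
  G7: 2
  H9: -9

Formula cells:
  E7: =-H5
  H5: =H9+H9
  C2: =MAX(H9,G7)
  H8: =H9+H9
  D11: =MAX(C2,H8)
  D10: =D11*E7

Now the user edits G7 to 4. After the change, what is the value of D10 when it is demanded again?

New value of D10: 72.

First evaluation (everything demanded from the output):
  C2 = MAX(-9, 2) = 2
  H5 = -9 + -9 = -18
  E7 = -(-18) = 18
  H8 = -9 + -9 = -18
  D11 = MAX(2, -18) = 2
  D10 = 2 * 18 = 36

Propagation after the edit:
  C2: runs — G7 2->4; result 4.
  D11: runs — C2 2->4; result 4.
  D10: runs — D11 2->4; result 72.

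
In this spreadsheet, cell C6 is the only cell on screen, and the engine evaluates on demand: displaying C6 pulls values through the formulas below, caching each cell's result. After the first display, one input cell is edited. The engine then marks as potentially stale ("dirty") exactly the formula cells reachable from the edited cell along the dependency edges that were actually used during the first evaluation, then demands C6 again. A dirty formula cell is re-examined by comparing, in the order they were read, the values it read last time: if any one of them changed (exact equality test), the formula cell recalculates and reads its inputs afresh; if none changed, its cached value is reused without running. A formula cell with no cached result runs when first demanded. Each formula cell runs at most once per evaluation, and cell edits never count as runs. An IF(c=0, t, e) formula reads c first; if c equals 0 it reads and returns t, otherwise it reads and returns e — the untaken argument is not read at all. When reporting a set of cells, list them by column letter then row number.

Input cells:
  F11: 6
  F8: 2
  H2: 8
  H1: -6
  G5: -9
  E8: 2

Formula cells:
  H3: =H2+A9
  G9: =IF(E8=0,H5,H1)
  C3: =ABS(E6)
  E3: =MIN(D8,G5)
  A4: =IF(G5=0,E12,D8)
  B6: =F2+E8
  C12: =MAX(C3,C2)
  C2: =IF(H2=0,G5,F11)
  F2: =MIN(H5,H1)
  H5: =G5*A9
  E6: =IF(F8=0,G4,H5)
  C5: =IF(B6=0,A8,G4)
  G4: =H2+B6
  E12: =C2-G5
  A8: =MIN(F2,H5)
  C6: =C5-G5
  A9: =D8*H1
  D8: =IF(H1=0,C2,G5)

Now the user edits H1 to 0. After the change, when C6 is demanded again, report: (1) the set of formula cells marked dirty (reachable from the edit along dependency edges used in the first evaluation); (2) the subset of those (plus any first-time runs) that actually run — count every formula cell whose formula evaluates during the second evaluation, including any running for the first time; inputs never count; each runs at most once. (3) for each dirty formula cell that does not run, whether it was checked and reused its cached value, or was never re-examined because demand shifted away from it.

Initial pass — values computed on the first demand:
  D8 = IF(H1=0: H1=-6 -> else branch G5) = -9
  A9 = -9 * -6 = 54
  H5 = -9 * 54 = -486
  F2 = MIN(-486, -6) = -486
  B6 = -486 + 2 = -484
  G4 = 8 + -484 = -476
  C5 = IF(B6=0: B6=-484 -> else branch G4) = -476
  C6 = -476 - -9 = -467

Second demand — change propagation:
  C2: newly demanded (no cache) — executes and yields 6.
  D8: re-runs because H1 -6->0; new result 6.
  A9: re-runs because D8 -9->6; H1 -6->0; new result 0.
  H5: re-runs because A9 54->0; new result 0.
  F2: re-runs because H5 -486->0; H1 -6->0; new result 0.
  B6: re-runs because F2 -486->0; new result 2.
  G4: re-runs because B6 -484->2; new result 10.
  C5: re-runs because B6 -484->2; G4 -476->10; new result 10.
  C6: re-runs because C5 -476->10; new result 19.

The important point: the flipped condition pulls in fresh nodes; C2 runs for the first time.

Dirty set: A9, B6, C5, C6, D8, F2, G4, H5.
Run set: A9, B6, C2, C5, C6, D8, F2, G4, H5 (9 run).
All dirty formula cells ended up running.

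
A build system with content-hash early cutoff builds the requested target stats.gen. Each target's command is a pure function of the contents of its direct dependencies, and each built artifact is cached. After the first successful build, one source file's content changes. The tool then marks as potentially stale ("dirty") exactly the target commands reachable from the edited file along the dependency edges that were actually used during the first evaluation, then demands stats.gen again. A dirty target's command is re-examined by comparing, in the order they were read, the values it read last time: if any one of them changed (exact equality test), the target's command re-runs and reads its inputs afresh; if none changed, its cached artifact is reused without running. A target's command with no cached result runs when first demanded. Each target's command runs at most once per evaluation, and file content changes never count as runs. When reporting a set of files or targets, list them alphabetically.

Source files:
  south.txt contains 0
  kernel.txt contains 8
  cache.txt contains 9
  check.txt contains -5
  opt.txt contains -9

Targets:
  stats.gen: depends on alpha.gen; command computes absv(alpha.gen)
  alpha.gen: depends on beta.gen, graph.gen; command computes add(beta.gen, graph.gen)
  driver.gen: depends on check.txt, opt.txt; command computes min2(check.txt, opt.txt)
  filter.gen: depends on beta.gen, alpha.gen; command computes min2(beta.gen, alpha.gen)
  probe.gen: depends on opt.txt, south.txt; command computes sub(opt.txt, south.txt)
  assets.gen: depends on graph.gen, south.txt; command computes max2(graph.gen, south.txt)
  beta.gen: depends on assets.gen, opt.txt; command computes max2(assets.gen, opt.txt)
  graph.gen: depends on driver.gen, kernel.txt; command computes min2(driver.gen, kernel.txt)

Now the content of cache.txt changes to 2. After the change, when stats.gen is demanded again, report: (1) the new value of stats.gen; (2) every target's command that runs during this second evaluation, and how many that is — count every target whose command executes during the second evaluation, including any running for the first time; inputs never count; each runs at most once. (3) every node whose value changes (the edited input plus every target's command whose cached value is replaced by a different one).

New value of stats.gen: 9.
Target commands that run: none — 0 in total.
Values that change: cache.txt.
Key observation: cache.txt is never demanded by the output, so the edit triggers no recomputation at all.

First evaluation (everything demanded from the output):
  driver.gen = min2(-5, -9) = -9
  graph.gen = min2(-9, 8) = -9
  assets.gen = max2(-9, 0) = 0
  beta.gen = max2(0, -9) = 0
  alpha.gen = add(0, -9) = -9
  stats.gen = absv(-9) = 9

Propagation after the edit:
  cache.txt feeds no computation that the output demands — nothing is marked dirty and nothing runs.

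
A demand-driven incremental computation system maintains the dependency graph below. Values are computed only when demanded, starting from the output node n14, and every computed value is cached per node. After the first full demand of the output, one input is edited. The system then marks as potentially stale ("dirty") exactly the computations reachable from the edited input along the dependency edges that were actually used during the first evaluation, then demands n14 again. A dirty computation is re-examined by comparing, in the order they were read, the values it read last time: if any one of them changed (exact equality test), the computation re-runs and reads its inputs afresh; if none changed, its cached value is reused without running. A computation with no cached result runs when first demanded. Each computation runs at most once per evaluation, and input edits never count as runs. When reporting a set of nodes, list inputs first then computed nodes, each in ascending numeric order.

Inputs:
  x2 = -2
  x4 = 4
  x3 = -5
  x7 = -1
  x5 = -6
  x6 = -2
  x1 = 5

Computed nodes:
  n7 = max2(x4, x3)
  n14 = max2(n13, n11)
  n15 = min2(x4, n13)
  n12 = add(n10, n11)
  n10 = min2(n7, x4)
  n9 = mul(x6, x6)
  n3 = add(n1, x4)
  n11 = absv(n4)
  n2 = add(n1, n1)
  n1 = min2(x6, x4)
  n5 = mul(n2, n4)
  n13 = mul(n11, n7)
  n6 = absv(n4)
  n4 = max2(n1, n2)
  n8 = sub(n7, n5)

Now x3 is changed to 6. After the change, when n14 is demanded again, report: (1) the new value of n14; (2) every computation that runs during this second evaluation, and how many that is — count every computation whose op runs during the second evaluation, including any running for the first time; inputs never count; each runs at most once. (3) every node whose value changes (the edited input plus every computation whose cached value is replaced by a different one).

First evaluation (everything demanded from the output):
  n1 = min2(-2, 4) = -2
  n2 = add(-2, -2) = -4
  n4 = max2(-2, -4) = -2
  n7 = max2(4, -5) = 4
  n11 = absv(-2) = 2
  n13 = mul(2, 4) = 8
  n14 = max2(8, 2) = 8

Propagation after the edit:
  n7: runs — x3 -5->6; result 6.
  n13: runs — n7 4->6; result 12.
  n14: runs — n13 8->12; result 12.

New value of n14: 12.
Computations that run: n7, n13, n14 — 3 in total.
Values that change: x3, n7, n13, n14.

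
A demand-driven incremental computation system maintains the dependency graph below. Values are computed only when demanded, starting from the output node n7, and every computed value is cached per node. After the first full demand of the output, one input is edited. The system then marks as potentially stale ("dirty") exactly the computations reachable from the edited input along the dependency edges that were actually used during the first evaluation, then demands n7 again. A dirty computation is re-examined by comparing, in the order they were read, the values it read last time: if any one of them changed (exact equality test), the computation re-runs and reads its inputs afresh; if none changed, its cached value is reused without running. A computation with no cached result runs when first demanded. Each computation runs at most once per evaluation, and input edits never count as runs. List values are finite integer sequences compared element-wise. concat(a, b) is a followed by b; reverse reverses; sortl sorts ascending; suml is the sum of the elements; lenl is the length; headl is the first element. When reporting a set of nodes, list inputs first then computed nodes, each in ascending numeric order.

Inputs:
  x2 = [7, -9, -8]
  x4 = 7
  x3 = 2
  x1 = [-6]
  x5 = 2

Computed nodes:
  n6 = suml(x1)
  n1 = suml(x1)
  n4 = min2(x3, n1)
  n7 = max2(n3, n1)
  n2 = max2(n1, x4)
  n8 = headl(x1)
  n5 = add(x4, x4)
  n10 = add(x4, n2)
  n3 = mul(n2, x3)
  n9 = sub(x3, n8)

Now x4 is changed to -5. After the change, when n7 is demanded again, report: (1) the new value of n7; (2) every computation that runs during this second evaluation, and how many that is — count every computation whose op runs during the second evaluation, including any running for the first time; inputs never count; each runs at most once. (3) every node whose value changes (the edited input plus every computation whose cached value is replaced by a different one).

First evaluation (everything demanded from the output):
  n1 = suml([-6]) = -6
  n2 = max2(-6, 7) = 7
  n3 = mul(7, 2) = 14
  n7 = max2(14, -6) = 14

Propagation after the edit:
  n2: runs — x4 7->-5; result -5.
  n3: runs — n2 7->-5; result -10.
  n7: runs — n3 14->-10; result -6.

New value of n7: -6.
Computations that run: n2, n3, n7 — 3 in total.
Values that change: x4, n2, n3, n7.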